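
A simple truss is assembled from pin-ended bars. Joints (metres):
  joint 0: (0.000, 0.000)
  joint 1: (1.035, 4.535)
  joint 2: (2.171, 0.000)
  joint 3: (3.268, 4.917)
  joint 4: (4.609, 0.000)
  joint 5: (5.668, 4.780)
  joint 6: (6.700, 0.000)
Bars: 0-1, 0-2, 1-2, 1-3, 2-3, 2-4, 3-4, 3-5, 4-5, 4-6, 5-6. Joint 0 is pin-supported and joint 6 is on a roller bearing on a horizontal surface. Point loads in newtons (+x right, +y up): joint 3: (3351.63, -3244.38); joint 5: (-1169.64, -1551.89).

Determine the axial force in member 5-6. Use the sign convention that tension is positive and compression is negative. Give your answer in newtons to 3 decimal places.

N=7 nodes, M=11 members, R=3 reactions → 2N=14, M+R=14
member 0 (0-1): L=4.6516, (cx,cy)=(0.2225,0.9749)
member 1 (0-2): L=2.1710, (cx,cy)=(1.0000,0.0000)
member 2 (1-2): L=4.6751, (cx,cy)=(0.2430,-0.9700)
member 3 (1-3): L=2.2654, (cx,cy)=(0.9857,0.1686)
member 4 (2-3): L=5.0379, (cx,cy)=(0.2178,0.9760)
member 5 (2-4): L=2.4380, (cx,cy)=(1.0000,0.0000)
member 6 (3-4): L=5.0966, (cx,cy)=(0.2631,-0.9648)
member 7 (3-5): L=2.4039, (cx,cy)=(0.9984,-0.0570)
member 8 (4-5): L=4.8959, (cx,cy)=(0.2163,0.9763)
member 9 (4-6): L=2.0910, (cx,cy)=(1.0000,0.0000)
member 10 (5-6): L=4.8901, (cx,cy)=(0.2110,-0.9775)
solve A·x = −loads:
  F[0-1] = -282.7870 N (compression)
  F[0-2] = +2244.9112 N (tension)
  F[1-2] = +261.8968 N (tension)
  F[1-3] = -128.3976 N (compression)
  F[2-3] = -260.2934 N (compression)
  F[2-4] = +2365.2280 N (tension)
  F[3-4] = -2913.3106 N (compression)
  F[3-5] = -2772.8319 N (compression)
  F[4-5] = +2878.8089 N (tension)
  F[4-6] = +975.9896 N (tension)
  F[5-6] = -4624.7298 N (compression)
  Rx@0 = -2181.9900 N
  Ry@0 = +275.6981 N
  Ry@6 = +4520.5719 N

-4624.730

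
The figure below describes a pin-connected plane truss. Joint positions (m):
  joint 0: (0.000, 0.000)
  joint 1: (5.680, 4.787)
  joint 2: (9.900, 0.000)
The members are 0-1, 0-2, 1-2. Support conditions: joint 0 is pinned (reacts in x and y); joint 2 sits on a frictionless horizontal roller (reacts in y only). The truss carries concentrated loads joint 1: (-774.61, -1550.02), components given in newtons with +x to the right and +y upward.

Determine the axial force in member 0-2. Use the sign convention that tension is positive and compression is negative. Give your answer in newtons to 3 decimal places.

N=3 nodes, M=3 members, R=3 reactions → 2N=6, M+R=6
member 0 (0-1): L=7.4282, (cx,cy)=(0.7647,0.6444)
member 1 (0-2): L=9.9000, (cx,cy)=(1.0000,0.0000)
member 2 (1-2): L=6.3815, (cx,cy)=(0.6613,-0.7501)
solve A·x = −loads:
  F[0-1] = -1606.4639 N (compression)
  F[0-2] = +453.7827 N (tension)
  F[1-2] = -686.2139 N (compression)
  Rx@0 = +774.6100 N
  Ry@0 = +1035.2669 N
  Ry@2 = +514.7531 N

453.783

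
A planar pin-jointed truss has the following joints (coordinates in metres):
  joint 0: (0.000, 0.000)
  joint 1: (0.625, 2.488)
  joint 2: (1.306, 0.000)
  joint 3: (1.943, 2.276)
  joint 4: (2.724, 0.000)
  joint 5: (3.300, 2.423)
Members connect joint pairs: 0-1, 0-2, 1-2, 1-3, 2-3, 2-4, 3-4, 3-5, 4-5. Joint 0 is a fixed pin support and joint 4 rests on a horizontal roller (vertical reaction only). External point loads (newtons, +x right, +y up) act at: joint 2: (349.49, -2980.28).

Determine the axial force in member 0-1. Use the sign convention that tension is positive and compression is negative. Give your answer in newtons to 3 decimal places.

N=6 nodes, M=9 members, R=3 reactions → 2N=12, M+R=12
member 0 (0-1): L=2.5653, (cx,cy)=(0.2436,0.9699)
member 1 (0-2): L=1.3060, (cx,cy)=(1.0000,0.0000)
member 2 (1-2): L=2.5795, (cx,cy)=(0.2640,-0.9645)
member 3 (1-3): L=1.3349, (cx,cy)=(0.9873,-0.1588)
member 4 (2-3): L=2.3635, (cx,cy)=(0.2695,0.9630)
member 5 (2-4): L=1.4180, (cx,cy)=(1.0000,0.0000)
member 6 (3-4): L=2.4063, (cx,cy)=(0.3246,-0.9459)
member 7 (3-5): L=1.3649, (cx,cy)=(0.9942,0.1077)
member 8 (4-5): L=2.4905, (cx,cy)=(0.2313,0.9729)
solve A·x = −loads:
  F[0-1] = -1599.6101 N (compression)
  F[0-2] = +739.2128 N (tension)
  F[1-2] = +1750.5375 N (tension)
  F[1-3] = -862.8196 N (compression)
  F[2-3] = +1341.4905 N (tension)
  F[2-4] = +490.3113 N (tension)
  F[3-4] = -1510.6550 N (compression)
  F[3-5] = +0.0000 N (tension)
  F[4-5] = -0.0000 N (compression)
  Rx@0 = -349.4900 N
  Ry@0 = +1551.4086 N
  Ry@4 = +1428.8714 N

-1599.610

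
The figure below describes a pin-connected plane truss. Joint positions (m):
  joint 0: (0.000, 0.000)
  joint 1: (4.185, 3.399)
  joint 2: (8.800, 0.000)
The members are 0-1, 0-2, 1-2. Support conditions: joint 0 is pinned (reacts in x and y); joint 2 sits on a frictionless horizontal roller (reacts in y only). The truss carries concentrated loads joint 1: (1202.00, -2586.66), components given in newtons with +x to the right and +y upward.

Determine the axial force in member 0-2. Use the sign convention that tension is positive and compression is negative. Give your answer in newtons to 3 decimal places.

N=3 nodes, M=3 members, R=3 reactions → 2N=6, M+R=6
member 0 (0-1): L=5.3914, (cx,cy)=(0.7762,0.6304)
member 1 (0-2): L=8.8000, (cx,cy)=(1.0000,0.0000)
member 2 (1-2): L=5.7316, (cx,cy)=(0.8052,-0.5930)
solve A·x = −loads:
  F[0-1] = -1415.2748 N (compression)
  F[0-2] = +2300.5832 N (tension)
  F[1-2] = -2857.2178 N (compression)
  Rx@0 = -1202.0000 N
  Ry@0 = +892.2543 N
  Ry@2 = +1694.4057 N

2300.583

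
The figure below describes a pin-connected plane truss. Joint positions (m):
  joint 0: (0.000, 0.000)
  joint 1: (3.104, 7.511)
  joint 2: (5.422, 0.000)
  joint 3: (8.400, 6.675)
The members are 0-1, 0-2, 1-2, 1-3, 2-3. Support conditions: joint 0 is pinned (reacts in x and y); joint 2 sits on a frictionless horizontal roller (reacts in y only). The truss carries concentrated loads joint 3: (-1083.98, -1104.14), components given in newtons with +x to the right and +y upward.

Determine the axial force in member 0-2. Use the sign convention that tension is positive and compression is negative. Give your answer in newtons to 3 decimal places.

-783.109

N=4 nodes, M=5 members, R=3 reactions → 2N=8, M+R=8
member 0 (0-1): L=8.1271, (cx,cy)=(0.3819,0.9242)
member 1 (0-2): L=5.4220, (cx,cy)=(1.0000,0.0000)
member 2 (1-2): L=7.8605, (cx,cy)=(0.2949,-0.9555)
member 3 (1-3): L=5.3616, (cx,cy)=(0.9878,-0.1559)
member 4 (2-3): L=7.3092, (cx,cy)=(0.4074,0.9132)
solve A·x = −loads:
  F[0-1] = -787.7605 N (compression)
  F[0-2] = -783.1094 N (compression)
  F[1-2] = +853.1912 N (tension)
  F[1-3] = -559.3093 N (compression)
  F[2-3] = -1304.5379 N (compression)
  Rx@0 = +1083.9800 N
  Ry@0 = +728.0409 N
  Ry@2 = +376.0991 N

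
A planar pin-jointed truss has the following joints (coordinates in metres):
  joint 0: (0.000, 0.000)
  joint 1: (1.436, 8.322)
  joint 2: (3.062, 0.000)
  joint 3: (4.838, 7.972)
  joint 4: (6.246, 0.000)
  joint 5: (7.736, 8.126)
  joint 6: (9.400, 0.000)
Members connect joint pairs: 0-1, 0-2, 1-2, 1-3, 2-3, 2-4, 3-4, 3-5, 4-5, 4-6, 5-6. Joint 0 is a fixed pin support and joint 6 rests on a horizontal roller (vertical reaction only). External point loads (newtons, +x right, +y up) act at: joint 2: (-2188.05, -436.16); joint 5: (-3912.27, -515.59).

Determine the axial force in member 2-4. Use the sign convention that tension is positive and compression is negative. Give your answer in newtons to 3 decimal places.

N=7 nodes, M=11 members, R=3 reactions → 2N=14, M+R=14
member 0 (0-1): L=8.4450, (cx,cy)=(0.1700,0.9854)
member 1 (0-2): L=3.0620, (cx,cy)=(1.0000,0.0000)
member 2 (1-2): L=8.4794, (cx,cy)=(0.1918,-0.9814)
member 3 (1-3): L=3.4200, (cx,cy)=(0.9947,-0.1023)
member 4 (2-3): L=8.1674, (cx,cy)=(0.2174,0.9761)
member 5 (2-4): L=3.1840, (cx,cy)=(1.0000,0.0000)
member 6 (3-4): L=8.0954, (cx,cy)=(0.1739,-0.9848)
member 7 (3-5): L=2.9021, (cx,cy)=(0.9986,0.0531)
member 8 (4-5): L=8.2615, (cx,cy)=(0.1804,0.9836)
member 9 (4-6): L=3.1540, (cx,cy)=(1.0000,0.0000)
member 10 (5-6): L=8.2946, (cx,cy)=(0.2006,-0.9797)
solve A·x = −loads:
  F[0-1] = -3823.0619 N (compression)
  F[0-2] = -5450.2399 N (compression)
  F[1-2] = +3986.9116 N (tension)
  F[1-3] = -1422.0759 N (compression)
  F[2-3] = -3561.9946 N (compression)
  F[2-4] = -1723.1087 N (compression)
  F[3-4] = +3234.2960 N (tension)
  F[3-5] = -2755.5728 N (compression)
  F[4-5] = -3238.1009 N (compression)
  F[4-6] = -576.5713 N (compression)
  F[5-6] = +2874.0636 N (tension)
  Rx@0 = +6100.3200 N
  Ry@0 = +3767.3862 N
  Ry@6 = -2815.6362 N

-1723.109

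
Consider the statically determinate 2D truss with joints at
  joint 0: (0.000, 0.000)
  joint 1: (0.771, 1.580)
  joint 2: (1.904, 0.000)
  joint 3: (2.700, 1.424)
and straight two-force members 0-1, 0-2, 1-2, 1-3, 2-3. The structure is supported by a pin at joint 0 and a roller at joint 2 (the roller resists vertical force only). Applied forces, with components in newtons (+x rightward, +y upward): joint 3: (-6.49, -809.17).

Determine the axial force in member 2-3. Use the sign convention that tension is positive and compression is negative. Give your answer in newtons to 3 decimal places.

-887.491

N=4 nodes, M=5 members, R=3 reactions → 2N=8, M+R=8
member 0 (0-1): L=1.7581, (cx,cy)=(0.4385,0.8987)
member 1 (0-2): L=1.9040, (cx,cy)=(1.0000,0.0000)
member 2 (1-2): L=1.9442, (cx,cy)=(0.5827,-0.8127)
member 3 (1-3): L=1.9353, (cx,cy)=(0.9967,-0.0806)
member 4 (2-3): L=1.6314, (cx,cy)=(0.4879,0.8729)
solve A·x = −loads:
  F[0-1] = +371.0143 N (tension)
  F[0-2] = -169.1972 N (compression)
  F[1-2] = -452.7490 N (compression)
  F[1-3] = +427.9371 N (tension)
  F[2-3] = -887.4910 N (compression)
  Rx@0 = +6.4900 N
  Ry@0 = -333.4336 N
  Ry@2 = +1142.6036 N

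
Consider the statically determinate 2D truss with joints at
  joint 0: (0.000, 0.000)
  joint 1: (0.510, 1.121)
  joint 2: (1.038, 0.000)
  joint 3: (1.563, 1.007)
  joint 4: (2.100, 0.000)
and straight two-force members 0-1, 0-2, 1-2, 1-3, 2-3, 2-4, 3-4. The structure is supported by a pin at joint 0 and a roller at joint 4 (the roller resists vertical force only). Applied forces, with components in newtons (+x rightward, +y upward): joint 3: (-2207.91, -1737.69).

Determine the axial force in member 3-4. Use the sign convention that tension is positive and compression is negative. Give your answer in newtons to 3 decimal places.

-265.864

N=5 nodes, M=7 members, R=3 reactions → 2N=10, M+R=10
member 0 (0-1): L=1.2316, (cx,cy)=(0.4141,0.9102)
member 1 (0-2): L=1.0380, (cx,cy)=(1.0000,0.0000)
member 2 (1-2): L=1.2391, (cx,cy)=(0.4261,-0.9047)
member 3 (1-3): L=1.0592, (cx,cy)=(0.9942,-0.1076)
member 4 (2-3): L=1.1356, (cx,cy)=(0.4623,0.8867)
member 5 (2-4): L=1.0620, (cx,cy)=(1.0000,0.0000)
member 6 (3-4): L=1.1412, (cx,cy)=(0.4705,-0.8824)
solve A·x = −loads:
  F[0-1] = -1651.3429 N (compression)
  F[0-2] = -1524.0744 N (compression)
  F[1-2] = +1836.9898 N (tension)
  F[1-3] = -1475.1613 N (compression)
  F[2-3] = -1874.1682 N (compression)
  F[2-4] = +125.1004 N (tension)
  F[3-4] = -265.8641 N (compression)
  Rx@0 = +2207.9100 N
  Ry@0 = +1503.0976 N
  Ry@4 = +234.5924 N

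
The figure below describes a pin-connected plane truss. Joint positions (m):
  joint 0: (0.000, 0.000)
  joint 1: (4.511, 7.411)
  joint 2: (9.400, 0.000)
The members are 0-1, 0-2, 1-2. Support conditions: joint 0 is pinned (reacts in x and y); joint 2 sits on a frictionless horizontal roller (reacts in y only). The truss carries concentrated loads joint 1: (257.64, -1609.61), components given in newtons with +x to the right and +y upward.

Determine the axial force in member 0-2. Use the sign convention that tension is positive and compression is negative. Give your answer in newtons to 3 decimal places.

643.576

N=3 nodes, M=3 members, R=3 reactions → 2N=6, M+R=6
member 0 (0-1): L=8.6759, (cx,cy)=(0.5199,0.8542)
member 1 (0-2): L=9.4000, (cx,cy)=(1.0000,0.0000)
member 2 (1-2): L=8.8784, (cx,cy)=(0.5507,-0.8347)
solve A·x = −loads:
  F[0-1] = -742.2657 N (compression)
  F[0-2] = +643.5761 N (tension)
  F[1-2] = -1168.7255 N (compression)
  Rx@0 = -257.6400 N
  Ry@0 = +634.0440 N
  Ry@2 = +975.5660 N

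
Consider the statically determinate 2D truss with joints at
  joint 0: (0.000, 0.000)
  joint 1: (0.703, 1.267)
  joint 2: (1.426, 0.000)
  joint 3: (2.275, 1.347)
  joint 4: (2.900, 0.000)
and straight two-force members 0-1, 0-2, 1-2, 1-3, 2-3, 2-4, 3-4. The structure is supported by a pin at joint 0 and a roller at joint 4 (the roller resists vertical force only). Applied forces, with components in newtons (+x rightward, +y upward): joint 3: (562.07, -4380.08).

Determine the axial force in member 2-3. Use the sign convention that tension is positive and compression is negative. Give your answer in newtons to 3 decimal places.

-762.310

N=5 nodes, M=7 members, R=3 reactions → 2N=10, M+R=10
member 0 (0-1): L=1.4490, (cx,cy)=(0.4852,0.8744)
member 1 (0-2): L=1.4260, (cx,cy)=(1.0000,0.0000)
member 2 (1-2): L=1.4588, (cx,cy)=(0.4956,-0.8685)
member 3 (1-3): L=1.5740, (cx,cy)=(0.9987,0.0508)
member 4 (2-3): L=1.5922, (cx,cy)=(0.5332,0.8460)
member 5 (2-4): L=1.4740, (cx,cy)=(1.0000,0.0000)
member 6 (3-4): L=1.4849, (cx,cy)=(0.4209,-0.9071)
solve A·x = −loads:
  F[0-1] = -780.9895 N (compression)
  F[0-2] = +940.9859 N (tension)
  F[1-2] = +742.5115 N (tension)
  F[1-3] = -747.8875 N (compression)
  F[2-3] = -762.3099 N (compression)
  F[2-4] = +1715.4645 N (tension)
  F[3-4] = -4075.7671 N (compression)
  Rx@0 = -562.0700 N
  Ry@0 = +682.9109 N
  Ry@4 = +3697.1691 N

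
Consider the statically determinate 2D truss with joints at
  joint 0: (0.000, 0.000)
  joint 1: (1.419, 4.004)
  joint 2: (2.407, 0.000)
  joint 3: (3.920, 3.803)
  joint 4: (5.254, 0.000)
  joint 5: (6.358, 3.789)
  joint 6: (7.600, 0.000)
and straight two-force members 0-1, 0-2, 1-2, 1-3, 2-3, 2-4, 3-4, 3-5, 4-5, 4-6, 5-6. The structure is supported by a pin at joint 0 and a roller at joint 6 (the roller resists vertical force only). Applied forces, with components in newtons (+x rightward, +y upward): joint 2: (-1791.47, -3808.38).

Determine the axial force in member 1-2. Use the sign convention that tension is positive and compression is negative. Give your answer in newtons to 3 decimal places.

2812.389

N=7 nodes, M=11 members, R=3 reactions → 2N=14, M+R=14
member 0 (0-1): L=4.2480, (cx,cy)=(0.3340,0.9426)
member 1 (0-2): L=2.4070, (cx,cy)=(1.0000,0.0000)
member 2 (1-2): L=4.1241, (cx,cy)=(0.2396,-0.9709)
member 3 (1-3): L=2.5091, (cx,cy)=(0.9968,-0.0801)
member 4 (2-3): L=4.0929, (cx,cy)=(0.3697,0.9292)
member 5 (2-4): L=2.8470, (cx,cy)=(1.0000,0.0000)
member 6 (3-4): L=4.0302, (cx,cy)=(0.3310,-0.9436)
member 7 (3-5): L=2.4380, (cx,cy)=(1.0000,-0.0057)
member 8 (4-5): L=3.9466, (cx,cy)=(0.2797,0.9601)
member 9 (4-6): L=2.3460, (cx,cy)=(1.0000,0.0000)
member 10 (5-6): L=3.9874, (cx,cy)=(0.3115,-0.9503)
solve A·x = −loads:
  F[0-1] = -2760.8088 N (compression)
  F[0-2] = -869.2526 N (compression)
  F[1-2] = +2812.3888 N (tension)
  F[1-3] = -1601.1209 N (compression)
  F[2-3] = +1160.0608 N (tension)
  F[2-4] = +1167.1435 N (tension)
  F[3-4] = -1273.6696 N (compression)
  F[3-5] = -745.5681 N (compression)
  F[4-5] = +1251.8509 N (tension)
  F[4-6] = +395.3664 N (tension)
  F[5-6] = -1269.2999 N (compression)
  Rx@0 = +1791.4700 N
  Ry@0 = +2602.2260 N
  Ry@6 = +1206.1540 N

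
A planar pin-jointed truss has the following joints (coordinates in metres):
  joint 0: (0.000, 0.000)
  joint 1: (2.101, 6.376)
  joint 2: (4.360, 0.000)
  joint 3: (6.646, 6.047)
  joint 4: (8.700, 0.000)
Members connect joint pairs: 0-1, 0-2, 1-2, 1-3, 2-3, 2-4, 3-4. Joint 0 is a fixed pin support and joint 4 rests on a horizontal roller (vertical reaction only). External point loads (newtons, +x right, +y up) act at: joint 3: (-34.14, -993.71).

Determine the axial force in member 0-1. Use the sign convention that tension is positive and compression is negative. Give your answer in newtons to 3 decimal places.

-272.000

N=5 nodes, M=7 members, R=3 reactions → 2N=10, M+R=10
member 0 (0-1): L=6.7132, (cx,cy)=(0.3130,0.9498)
member 1 (0-2): L=4.3600, (cx,cy)=(1.0000,0.0000)
member 2 (1-2): L=6.7644, (cx,cy)=(0.3340,-0.9426)
member 3 (1-3): L=4.5569, (cx,cy)=(0.9974,-0.0722)
member 4 (2-3): L=6.4647, (cx,cy)=(0.3536,0.9354)
member 5 (2-4): L=4.3400, (cx,cy)=(1.0000,0.0000)
member 6 (3-4): L=6.3863, (cx,cy)=(0.3216,-0.9469)
solve A·x = −loads:
  F[0-1] = -272.0001 N (compression)
  F[0-2] = +50.9862 N (tension)
  F[1-2] = +287.9945 N (tension)
  F[1-3] = -181.7782 N (compression)
  F[2-3] = -290.2104 N (compression)
  F[2-4] = +249.7863 N (tension)
  F[3-4] = -776.6388 N (compression)
  Rx@0 = +34.1400 N
  Ry@0 = +258.3362 N
  Ry@4 = +735.3738 N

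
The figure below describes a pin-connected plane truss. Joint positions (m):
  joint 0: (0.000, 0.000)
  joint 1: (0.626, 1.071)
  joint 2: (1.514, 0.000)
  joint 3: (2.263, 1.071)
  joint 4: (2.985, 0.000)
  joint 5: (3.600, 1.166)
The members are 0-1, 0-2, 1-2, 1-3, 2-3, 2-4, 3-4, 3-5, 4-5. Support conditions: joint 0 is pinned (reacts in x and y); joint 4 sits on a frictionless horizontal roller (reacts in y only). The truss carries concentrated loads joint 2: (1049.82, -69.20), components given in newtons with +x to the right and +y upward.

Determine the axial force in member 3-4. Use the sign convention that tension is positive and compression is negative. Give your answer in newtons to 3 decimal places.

-42.329

N=6 nodes, M=9 members, R=3 reactions → 2N=12, M+R=12
member 0 (0-1): L=1.2405, (cx,cy)=(0.5046,0.8633)
member 1 (0-2): L=1.5140, (cx,cy)=(1.0000,0.0000)
member 2 (1-2): L=1.3913, (cx,cy)=(0.6383,-0.7698)
member 3 (1-3): L=1.6370, (cx,cy)=(1.0000,0.0000)
member 4 (2-3): L=1.3069, (cx,cy)=(0.5731,0.8195)
member 5 (2-4): L=1.4710, (cx,cy)=(1.0000,0.0000)
member 6 (3-4): L=1.2916, (cx,cy)=(0.5590,-0.8292)
member 7 (3-5): L=1.3404, (cx,cy)=(0.9975,0.0709)
member 8 (4-5): L=1.3182, (cx,cy)=(0.4665,0.8845)
solve A·x = −loads:
  F[0-1] = -39.4996 N (compression)
  F[0-2] = +1069.7524 N (tension)
  F[1-2] = +44.2987 N (tension)
  F[1-3] = -48.2071 N (compression)
  F[2-3] = +42.8299 N (tension)
  F[2-4] = +23.6611 N (tension)
  F[3-4] = -42.3290 N (compression)
  F[3-5] = -0.0000 N (compression)
  F[4-5] = -0.0000 N (compression)
  Rx@0 = -1049.8200 N
  Ry@0 = +34.1016 N
  Ry@4 = +35.0984 N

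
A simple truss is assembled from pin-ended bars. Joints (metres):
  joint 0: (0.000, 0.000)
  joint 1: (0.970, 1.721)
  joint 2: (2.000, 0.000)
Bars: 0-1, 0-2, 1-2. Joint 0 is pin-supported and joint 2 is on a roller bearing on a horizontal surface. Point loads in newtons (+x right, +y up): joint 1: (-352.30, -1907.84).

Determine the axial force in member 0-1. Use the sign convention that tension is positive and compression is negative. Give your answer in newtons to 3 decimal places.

N=3 nodes, M=3 members, R=3 reactions → 2N=6, M+R=6
member 0 (0-1): L=1.9755, (cx,cy)=(0.4910,0.8712)
member 1 (0-2): L=2.0000, (cx,cy)=(1.0000,0.0000)
member 2 (1-2): L=2.0057, (cx,cy)=(0.5135,-0.8581)
solve A·x = −loads:
  F[0-1] = -1475.8454 N (compression)
  F[0-2] = +372.3490 N (tension)
  F[1-2] = -725.0602 N (compression)
  Rx@0 = +352.3000 N
  Ry@0 = +1285.6917 N
  Ry@2 = +622.1482 N

-1475.845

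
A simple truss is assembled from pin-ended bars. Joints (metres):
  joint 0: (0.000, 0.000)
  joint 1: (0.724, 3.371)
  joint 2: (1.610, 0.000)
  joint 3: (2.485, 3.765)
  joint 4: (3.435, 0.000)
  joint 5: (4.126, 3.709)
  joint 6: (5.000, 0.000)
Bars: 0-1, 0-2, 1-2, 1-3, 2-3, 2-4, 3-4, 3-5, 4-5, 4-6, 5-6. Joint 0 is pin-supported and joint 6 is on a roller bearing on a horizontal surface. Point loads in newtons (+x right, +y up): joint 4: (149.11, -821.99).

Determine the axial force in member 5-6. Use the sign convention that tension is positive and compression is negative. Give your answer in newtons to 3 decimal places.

-580.174

N=7 nodes, M=11 members, R=3 reactions → 2N=14, M+R=14
member 0 (0-1): L=3.4479, (cx,cy)=(0.2100,0.9777)
member 1 (0-2): L=1.6100, (cx,cy)=(1.0000,0.0000)
member 2 (1-2): L=3.4855, (cx,cy)=(0.2542,-0.9672)
member 3 (1-3): L=1.8045, (cx,cy)=(0.9759,0.2183)
member 4 (2-3): L=3.8653, (cx,cy)=(0.2264,0.9740)
member 5 (2-4): L=1.8250, (cx,cy)=(1.0000,0.0000)
member 6 (3-4): L=3.8830, (cx,cy)=(0.2447,-0.9696)
member 7 (3-5): L=1.6420, (cx,cy)=(0.9994,-0.0341)
member 8 (4-5): L=3.7728, (cx,cy)=(0.1832,0.9831)
member 9 (4-6): L=1.5650, (cx,cy)=(1.0000,0.0000)
member 10 (5-6): L=3.8106, (cx,cy)=(0.2294,-0.9733)
solve A·x = −loads:
  F[0-1] = -263.1499 N (compression)
  F[0-2] = +204.3674 N (tension)
  F[1-2] = +239.1735 N (tension)
  F[1-3] = -118.9238 N (compression)
  F[2-3] = -237.4820 N (compression)
  F[2-4] = +318.9235 N (tension)
  F[3-4] = +273.6799 N (tension)
  F[3-5] = -236.9088 N (compression)
  F[4-5] = +566.2048 N (tension)
  F[4-6] = +133.0693 N (tension)
  F[5-6] = -580.1738 N (compression)
  Rx@0 = -149.1100 N
  Ry@0 = +257.2829 N
  Ry@6 = +564.7071 N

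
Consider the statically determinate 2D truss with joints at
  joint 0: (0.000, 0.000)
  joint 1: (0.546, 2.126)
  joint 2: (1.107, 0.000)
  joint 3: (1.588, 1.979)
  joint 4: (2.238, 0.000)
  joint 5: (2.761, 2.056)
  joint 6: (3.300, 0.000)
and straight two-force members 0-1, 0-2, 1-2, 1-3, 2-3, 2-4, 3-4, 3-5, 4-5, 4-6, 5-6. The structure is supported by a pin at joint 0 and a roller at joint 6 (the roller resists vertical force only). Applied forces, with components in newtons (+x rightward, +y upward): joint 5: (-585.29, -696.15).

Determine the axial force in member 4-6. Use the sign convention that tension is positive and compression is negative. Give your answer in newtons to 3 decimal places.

N=7 nodes, M=11 members, R=3 reactions → 2N=14, M+R=14
member 0 (0-1): L=2.1950, (cx,cy)=(0.2487,0.9686)
member 1 (0-2): L=1.1070, (cx,cy)=(1.0000,0.0000)
member 2 (1-2): L=2.1988, (cx,cy)=(0.2551,-0.9669)
member 3 (1-3): L=1.0523, (cx,cy)=(0.9902,-0.1397)
member 4 (2-3): L=2.0366, (cx,cy)=(0.2362,0.9717)
member 5 (2-4): L=1.1310, (cx,cy)=(1.0000,0.0000)
member 6 (3-4): L=2.0830, (cx,cy)=(0.3120,-0.9501)
member 7 (3-5): L=1.1755, (cx,cy)=(0.9979,0.0655)
member 8 (4-5): L=2.1215, (cx,cy)=(0.2465,0.9691)
member 9 (4-6): L=1.0620, (cx,cy)=(1.0000,0.0000)
member 10 (5-6): L=2.1255, (cx,cy)=(0.2536,-0.9673)
solve A·x = −loads:
  F[0-1] = -493.8815 N (compression)
  F[0-2] = -462.4380 N (compression)
  F[1-2] = +532.4786 N (tension)
  F[1-3] = -261.2717 N (compression)
  F[2-3] = -529.8445 N (compression)
  F[2-4] = -201.4434 N (compression)
  F[3-4] = +466.9112 N (tension)
  F[3-5] = -530.6850 N (compression)
  F[4-5] = -457.7238 N (compression)
  F[4-6] = +57.0963 N (tension)
  F[5-6] = -225.1519 N (compression)
  Rx@0 = +585.2900 N
  Ry@0 = +478.3579 N
  Ry@6 = +217.7921 N

57.096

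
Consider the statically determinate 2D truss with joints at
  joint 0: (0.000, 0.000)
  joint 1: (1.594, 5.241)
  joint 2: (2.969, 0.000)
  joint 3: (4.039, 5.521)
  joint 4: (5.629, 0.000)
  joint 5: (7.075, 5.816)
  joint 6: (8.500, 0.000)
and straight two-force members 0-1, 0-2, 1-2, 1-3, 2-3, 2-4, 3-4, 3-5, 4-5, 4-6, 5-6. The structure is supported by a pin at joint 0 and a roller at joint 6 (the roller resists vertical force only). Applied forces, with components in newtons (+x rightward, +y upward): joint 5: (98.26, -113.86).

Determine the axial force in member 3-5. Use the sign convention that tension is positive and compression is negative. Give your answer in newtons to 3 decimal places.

N=7 nodes, M=11 members, R=3 reactions → 2N=14, M+R=14
member 0 (0-1): L=5.4780, (cx,cy)=(0.2910,0.9567)
member 1 (0-2): L=2.9690, (cx,cy)=(1.0000,0.0000)
member 2 (1-2): L=5.4184, (cx,cy)=(0.2538,-0.9673)
member 3 (1-3): L=2.4610, (cx,cy)=(0.9935,0.1138)
member 4 (2-3): L=5.6237, (cx,cy)=(0.1903,0.9817)
member 5 (2-4): L=2.6600, (cx,cy)=(1.0000,0.0000)
member 6 (3-4): L=5.7454, (cx,cy)=(0.2767,-0.9609)
member 7 (3-5): L=3.0503, (cx,cy)=(0.9953,0.0967)
member 8 (4-5): L=5.9931, (cx,cy)=(0.2413,0.9705)
member 9 (4-6): L=2.8710, (cx,cy)=(1.0000,0.0000)
member 10 (5-6): L=5.9880, (cx,cy)=(0.2380,-0.9713)
solve A·x = −loads:
  F[0-1] = +50.3221 N (tension)
  F[0-2] = +83.6173 N (tension)
  F[1-2] = -46.6391 N (compression)
  F[1-3] = +26.6512 N (tension)
  F[2-3] = +45.9518 N (tension)
  F[2-4] = +63.0388 N (tension)
  F[3-4] = -45.2731 N (compression)
  F[3-5] = +47.9751 N (tension)
  F[4-5] = +44.8294 N (tension)
  F[4-6] = +39.6934 N (tension)
  F[5-6] = -166.7965 N (compression)
  Rx@0 = -98.2600 N
  Ry@0 = -48.1447 N
  Ry@6 = +162.0047 N

47.975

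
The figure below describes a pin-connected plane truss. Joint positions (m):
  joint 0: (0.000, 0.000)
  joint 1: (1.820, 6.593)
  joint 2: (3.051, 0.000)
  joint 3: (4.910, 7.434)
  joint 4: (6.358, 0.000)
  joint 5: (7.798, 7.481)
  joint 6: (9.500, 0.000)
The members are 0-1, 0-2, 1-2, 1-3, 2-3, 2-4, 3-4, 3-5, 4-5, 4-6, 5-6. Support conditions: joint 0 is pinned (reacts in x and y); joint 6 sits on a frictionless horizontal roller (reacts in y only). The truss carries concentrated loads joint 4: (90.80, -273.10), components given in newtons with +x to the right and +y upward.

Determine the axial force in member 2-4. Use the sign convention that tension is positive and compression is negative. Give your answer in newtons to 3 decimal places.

N=7 nodes, M=11 members, R=3 reactions → 2N=14, M+R=14
member 0 (0-1): L=6.8396, (cx,cy)=(0.2661,0.9639)
member 1 (0-2): L=3.0510, (cx,cy)=(1.0000,0.0000)
member 2 (1-2): L=6.7069, (cx,cy)=(0.1835,-0.9830)
member 3 (1-3): L=3.2024, (cx,cy)=(0.9649,0.2626)
member 4 (2-3): L=7.6629, (cx,cy)=(0.2426,0.9701)
member 5 (2-4): L=3.3070, (cx,cy)=(1.0000,0.0000)
member 6 (3-4): L=7.5737, (cx,cy)=(0.1912,-0.9816)
member 7 (3-5): L=2.8884, (cx,cy)=(0.9999,0.0163)
member 8 (4-5): L=7.6183, (cx,cy)=(0.1890,0.9820)
member 9 (4-6): L=3.1420, (cx,cy)=(1.0000,0.0000)
member 10 (5-6): L=7.6722, (cx,cy)=(0.2218,-0.9751)
solve A·x = −loads:
  F[0-1] = -93.7026 N (compression)
  F[0-2] = +115.7340 N (tension)
  F[1-2] = +80.8719 N (tension)
  F[1-3] = -41.2243 N (compression)
  F[2-3] = -81.9461 N (compression)
  F[2-4] = +150.4572 N (tension)
  F[3-4] = +90.7449 N (tension)
  F[3-5] = -77.0168 N (compression)
  F[4-5] = +187.4073 N (tension)
  F[4-6] = +41.5833 N (tension)
  F[5-6] = -187.4464 N (compression)
  Rx@0 = -90.8000 N
  Ry@0 = +90.3242 N
  Ry@6 = +182.7758 N

150.457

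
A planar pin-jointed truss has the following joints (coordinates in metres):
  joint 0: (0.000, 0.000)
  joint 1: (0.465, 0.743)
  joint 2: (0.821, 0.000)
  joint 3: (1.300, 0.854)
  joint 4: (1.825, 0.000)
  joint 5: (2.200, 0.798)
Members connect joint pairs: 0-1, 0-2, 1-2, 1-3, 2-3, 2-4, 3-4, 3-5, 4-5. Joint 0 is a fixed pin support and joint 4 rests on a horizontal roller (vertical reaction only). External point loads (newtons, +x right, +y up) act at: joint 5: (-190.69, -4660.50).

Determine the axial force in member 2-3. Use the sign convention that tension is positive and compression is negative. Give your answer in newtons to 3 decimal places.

N=6 nodes, M=9 members, R=3 reactions → 2N=12, M+R=12
member 0 (0-1): L=0.8765, (cx,cy)=(0.5305,0.8477)
member 1 (0-2): L=0.8210, (cx,cy)=(1.0000,0.0000)
member 2 (1-2): L=0.8239, (cx,cy)=(0.4321,-0.9018)
member 3 (1-3): L=0.8423, (cx,cy)=(0.9913,0.1318)
member 4 (2-3): L=0.9792, (cx,cy)=(0.4892,0.8722)
member 5 (2-4): L=1.0040, (cx,cy)=(1.0000,0.0000)
member 6 (3-4): L=1.0025, (cx,cy)=(0.5237,-0.8519)
member 7 (3-5): L=0.9017, (cx,cy)=(0.9981,-0.0621)
member 8 (4-5): L=0.8817, (cx,cy)=(0.4253,0.9050)
solve A·x = −loads:
  F[0-1] = +1031.3541 N (tension)
  F[0-2] = -737.8353 N (compression)
  F[1-2] = -835.5565 N (compression)
  F[1-3] = +916.1783 N (tension)
  F[2-3] = +863.9626 N (tension)
  F[2-4] = -1521.5244 N (compression)
  F[3-4] = -1168.1309 N (compression)
  F[3-5] = +1946.3504 N (tension)
  F[4-5] = -5015.8864 N (compression)
  Rx@0 = +190.6900 N
  Ry@0 = -874.2558 N
  Ry@4 = +5534.7558 N

863.963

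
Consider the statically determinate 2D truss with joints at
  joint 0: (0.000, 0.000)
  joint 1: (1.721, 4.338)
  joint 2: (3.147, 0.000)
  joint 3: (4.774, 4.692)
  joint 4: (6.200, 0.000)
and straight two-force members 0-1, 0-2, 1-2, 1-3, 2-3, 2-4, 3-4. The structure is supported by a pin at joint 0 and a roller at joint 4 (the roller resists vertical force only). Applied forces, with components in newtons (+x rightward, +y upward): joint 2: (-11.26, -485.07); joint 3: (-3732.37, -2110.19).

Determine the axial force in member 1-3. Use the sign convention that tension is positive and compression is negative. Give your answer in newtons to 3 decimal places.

N=5 nodes, M=7 members, R=3 reactions → 2N=10, M+R=10
member 0 (0-1): L=4.6669, (cx,cy)=(0.3688,0.9295)
member 1 (0-2): L=3.1470, (cx,cy)=(1.0000,0.0000)
member 2 (1-2): L=4.5664, (cx,cy)=(0.3123,-0.9500)
member 3 (1-3): L=3.0735, (cx,cy)=(0.9933,0.1152)
member 4 (2-3): L=4.9661, (cx,cy)=(0.3276,0.9448)
member 5 (2-4): L=3.0530, (cx,cy)=(1.0000,0.0000)
member 6 (3-4): L=4.9039, (cx,cy)=(0.2908,-0.9568)
solve A·x = −loads:
  F[0-1] = -3817.8355 N (compression)
  F[0-2] = -2335.7414 N (compression)
  F[1-2] = +3432.8942 N (tension)
  F[1-3] = -2496.5390 N (compression)
  F[2-3] = -2938.3109 N (compression)
  F[2-4] = -289.7901 N (compression)
  F[3-4] = +996.5671 N (tension)
  Rx@0 = +3743.6300 N
  Ry@0 = +3548.7629 N
  Ry@4 = -953.5029 N

-2496.539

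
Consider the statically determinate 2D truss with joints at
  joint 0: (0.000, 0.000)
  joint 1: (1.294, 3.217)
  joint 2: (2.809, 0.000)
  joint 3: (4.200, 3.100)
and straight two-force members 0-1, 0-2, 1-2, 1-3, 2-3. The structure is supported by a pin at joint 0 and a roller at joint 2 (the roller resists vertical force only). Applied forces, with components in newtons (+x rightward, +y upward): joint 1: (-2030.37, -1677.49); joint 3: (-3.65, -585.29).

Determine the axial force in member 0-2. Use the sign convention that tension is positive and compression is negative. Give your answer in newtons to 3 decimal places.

-849.748

N=4 nodes, M=5 members, R=3 reactions → 2N=8, M+R=8
member 0 (0-1): L=3.4675, (cx,cy)=(0.3732,0.9278)
member 1 (0-2): L=2.8090, (cx,cy)=(1.0000,0.0000)
member 2 (1-2): L=3.5559, (cx,cy)=(0.4261,-0.9047)
member 3 (1-3): L=2.9084, (cx,cy)=(0.9992,-0.0402)
member 4 (2-3): L=3.3978, (cx,cy)=(0.4094,0.9124)
solve A·x = −loads:
  F[0-1] = -3173.4599 N (compression)
  F[0-2] = -849.7482 N (compression)
  F[1-2] = +1388.8333 N (tension)
  F[1-3] = +254.5858 N (tension)
  F[2-3] = -630.2855 N (compression)
  Rx@0 = +2034.0200 N
  Ry@0 = +2944.2059 N
  Ry@2 = -681.4259 N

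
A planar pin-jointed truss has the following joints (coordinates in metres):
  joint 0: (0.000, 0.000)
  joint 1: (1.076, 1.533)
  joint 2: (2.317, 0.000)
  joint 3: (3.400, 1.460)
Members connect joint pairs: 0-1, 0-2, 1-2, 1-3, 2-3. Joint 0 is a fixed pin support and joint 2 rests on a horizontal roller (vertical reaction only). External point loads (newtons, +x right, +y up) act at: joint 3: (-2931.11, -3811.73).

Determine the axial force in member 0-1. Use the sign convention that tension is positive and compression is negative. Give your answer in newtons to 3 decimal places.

N=4 nodes, M=5 members, R=3 reactions → 2N=8, M+R=8
member 0 (0-1): L=1.8729, (cx,cy)=(0.5745,0.8185)
member 1 (0-2): L=2.3170, (cx,cy)=(1.0000,0.0000)
member 2 (1-2): L=1.9724, (cx,cy)=(0.6292,-0.7772)
member 3 (1-3): L=2.3251, (cx,cy)=(0.9995,-0.0314)
member 4 (2-3): L=1.8178, (cx,cy)=(0.5958,0.8032)
solve A·x = −loads:
  F[0-1] = -79.7886 N (compression)
  F[0-2] = -2885.2713 N (compression)
  F[1-2] = +88.1173 N (tension)
  F[1-3] = -101.3318 N (compression)
  F[2-3] = -4749.8922 N (compression)
  Rx@0 = +2931.1100 N
  Ry@0 = +65.3073 N
  Ry@2 = +3746.4227 N

-79.789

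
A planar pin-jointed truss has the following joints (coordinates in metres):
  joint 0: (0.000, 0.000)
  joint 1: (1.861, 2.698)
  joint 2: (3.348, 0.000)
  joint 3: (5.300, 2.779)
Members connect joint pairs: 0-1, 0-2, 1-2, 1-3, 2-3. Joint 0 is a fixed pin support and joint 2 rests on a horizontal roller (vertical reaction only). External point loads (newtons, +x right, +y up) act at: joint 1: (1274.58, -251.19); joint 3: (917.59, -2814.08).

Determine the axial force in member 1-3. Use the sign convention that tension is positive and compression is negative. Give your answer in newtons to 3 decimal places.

N=4 nodes, M=5 members, R=3 reactions → 2N=8, M+R=8
member 0 (0-1): L=3.2776, (cx,cy)=(0.5678,0.8232)
member 1 (0-2): L=3.3480, (cx,cy)=(1.0000,0.0000)
member 2 (1-2): L=3.0806, (cx,cy)=(0.4827,-0.8758)
member 3 (1-3): L=3.4400, (cx,cy)=(0.9997,0.0235)
member 4 (2-3): L=3.3960, (cx,cy)=(0.5748,0.8183)
solve A·x = −loads:
  F[0-1] = +4030.6575 N (tension)
  F[0-2] = -96.4257 N (compression)
  F[1-2] = -3996.1431 N (compression)
  F[1-3] = +2943.7348 N (tension)
  F[2-3] = -3523.6240 N (compression)
  Rx@0 = -2192.1700 N
  Ry@0 = -3317.9104 N
  Ry@2 = +6383.1804 N

2943.735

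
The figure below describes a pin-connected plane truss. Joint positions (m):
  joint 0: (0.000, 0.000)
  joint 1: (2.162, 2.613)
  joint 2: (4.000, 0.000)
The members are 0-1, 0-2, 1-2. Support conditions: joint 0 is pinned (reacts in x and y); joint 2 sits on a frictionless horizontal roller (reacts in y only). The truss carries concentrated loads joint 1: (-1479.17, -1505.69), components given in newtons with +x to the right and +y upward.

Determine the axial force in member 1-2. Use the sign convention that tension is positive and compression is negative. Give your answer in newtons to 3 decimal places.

N=3 nodes, M=3 members, R=3 reactions → 2N=6, M+R=6
member 0 (0-1): L=3.3915, (cx,cy)=(0.6375,0.7705)
member 1 (0-2): L=4.0000, (cx,cy)=(1.0000,0.0000)
member 2 (1-2): L=3.1947, (cx,cy)=(0.5753,-0.8179)
solve A·x = −loads:
  F[0-1] = -2152.1211 N (compression)
  F[0-2] = -107.2289 N (compression)
  F[1-2] = +186.3779 N (tension)
  Rx@0 = +1479.1700 N
  Ry@0 = +1658.1324 N
  Ry@2 = -152.4424 N

186.378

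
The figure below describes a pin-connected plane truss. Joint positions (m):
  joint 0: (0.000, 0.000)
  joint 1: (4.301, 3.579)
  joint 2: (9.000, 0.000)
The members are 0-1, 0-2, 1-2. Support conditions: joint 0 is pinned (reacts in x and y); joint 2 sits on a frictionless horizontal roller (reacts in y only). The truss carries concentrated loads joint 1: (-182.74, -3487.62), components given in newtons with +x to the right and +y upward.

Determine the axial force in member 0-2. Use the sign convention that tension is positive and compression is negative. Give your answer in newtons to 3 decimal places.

2092.854

N=3 nodes, M=3 members, R=3 reactions → 2N=6, M+R=6
member 0 (0-1): L=5.5953, (cx,cy)=(0.7687,0.6396)
member 1 (0-2): L=9.0000, (cx,cy)=(1.0000,0.0000)
member 2 (1-2): L=5.9068, (cx,cy)=(0.7955,-0.6059)
solve A·x = −loads:
  F[0-1] = -2960.4103 N (compression)
  F[0-2] = +2092.8540 N (tension)
  F[1-2] = -2630.7707 N (compression)
  Rx@0 = +182.7400 N
  Ry@0 = +1893.5948 N
  Ry@2 = +1594.0252 N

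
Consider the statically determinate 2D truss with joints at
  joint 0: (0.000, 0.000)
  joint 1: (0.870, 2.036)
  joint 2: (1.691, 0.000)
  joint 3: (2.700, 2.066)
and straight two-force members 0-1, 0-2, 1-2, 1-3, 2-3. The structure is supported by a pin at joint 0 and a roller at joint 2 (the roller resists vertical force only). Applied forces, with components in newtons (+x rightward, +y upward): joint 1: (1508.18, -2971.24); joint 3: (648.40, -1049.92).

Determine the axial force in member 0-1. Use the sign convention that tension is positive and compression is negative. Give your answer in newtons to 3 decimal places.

N=4 nodes, M=5 members, R=3 reactions → 2N=8, M+R=8
member 0 (0-1): L=2.2141, (cx,cy)=(0.3929,0.9196)
member 1 (0-2): L=1.6910, (cx,cy)=(1.0000,0.0000)
member 2 (1-2): L=2.1953, (cx,cy)=(0.3740,-0.9274)
member 3 (1-3): L=1.8302, (cx,cy)=(0.9999,0.0164)
member 4 (2-3): L=2.2992, (cx,cy)=(0.4388,0.8986)
solve A·x = −loads:
  F[0-1] = +1948.7206 N (tension)
  F[0-2] = +1390.8538 N (tension)
  F[1-2] = -5115.2039 N (compression)
  F[1-3] = +1170.6924 N (tension)
  F[2-3] = -1189.7980 N (compression)
  Rx@0 = -2156.5800 N
  Ry@0 = -1791.9752 N
  Ry@2 = +5813.1352 N

1948.721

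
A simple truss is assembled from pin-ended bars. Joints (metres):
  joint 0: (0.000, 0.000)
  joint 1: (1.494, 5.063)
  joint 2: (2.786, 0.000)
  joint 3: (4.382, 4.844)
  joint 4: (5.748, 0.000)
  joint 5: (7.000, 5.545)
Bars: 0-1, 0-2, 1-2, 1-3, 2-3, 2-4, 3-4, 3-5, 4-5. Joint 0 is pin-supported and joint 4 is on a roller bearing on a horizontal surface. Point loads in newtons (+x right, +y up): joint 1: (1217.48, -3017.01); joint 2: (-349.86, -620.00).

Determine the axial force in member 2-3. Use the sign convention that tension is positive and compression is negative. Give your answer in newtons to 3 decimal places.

N=6 nodes, M=9 members, R=3 reactions → 2N=12, M+R=12
member 0 (0-1): L=5.2788, (cx,cy)=(0.2830,0.9591)
member 1 (0-2): L=2.7860, (cx,cy)=(1.0000,0.0000)
member 2 (1-2): L=5.2252, (cx,cy)=(0.2473,-0.9689)
member 3 (1-3): L=2.8963, (cx,cy)=(0.9971,-0.0756)
member 4 (2-3): L=5.1002, (cx,cy)=(0.3129,0.9498)
member 5 (2-4): L=2.9620, (cx,cy)=(1.0000,0.0000)
member 6 (3-4): L=5.0329, (cx,cy)=(0.2714,-0.9625)
member 7 (3-5): L=2.7102, (cx,cy)=(0.9660,0.2587)
member 8 (4-5): L=5.6846, (cx,cy)=(0.2202,0.9754)
solve A·x = −loads:
  F[0-1] = -1543.0278 N (compression)
  F[0-2] = +1304.3238 N (tension)
  F[1-2] = -1485.6162 N (compression)
  F[1-3] = -1290.5436 N (compression)
  F[2-3] = +2168.3924 N (tension)
  F[2-4] = +608.2900 N (tension)
  F[3-4] = -2241.1971 N (compression)
  F[3-5] = +0.0000 N (tension)
  F[4-5] = +0.0000 N (tension)
  Rx@0 = -867.6200 N
  Ry@0 = +1479.9407 N
  Ry@4 = +2157.0693 N

2168.392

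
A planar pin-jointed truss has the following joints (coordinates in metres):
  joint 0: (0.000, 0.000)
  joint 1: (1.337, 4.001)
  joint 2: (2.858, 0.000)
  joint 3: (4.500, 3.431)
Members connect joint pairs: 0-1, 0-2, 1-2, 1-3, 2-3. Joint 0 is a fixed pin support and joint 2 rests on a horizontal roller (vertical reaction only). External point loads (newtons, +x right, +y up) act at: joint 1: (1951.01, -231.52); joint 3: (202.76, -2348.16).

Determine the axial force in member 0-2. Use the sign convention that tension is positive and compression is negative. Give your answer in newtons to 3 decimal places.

750.084

N=4 nodes, M=5 members, R=3 reactions → 2N=8, M+R=8
member 0 (0-1): L=4.2185, (cx,cy)=(0.3169,0.9484)
member 1 (0-2): L=2.8580, (cx,cy)=(1.0000,0.0000)
member 2 (1-2): L=4.2804, (cx,cy)=(0.3553,-0.9347)
member 3 (1-3): L=3.2139, (cx,cy)=(0.9841,-0.1774)
member 4 (2-3): L=3.8037, (cx,cy)=(0.4317,0.9020)
solve A·x = −loads:
  F[0-1] = +4428.8858 N (tension)
  F[0-2] = +750.0841 N (tension)
  F[1-2] = -4976.9721 N (compression)
  F[1-3] = +1240.8858 N (tension)
  F[2-3] = -2359.2376 N (compression)
  Rx@0 = -2153.7700 N
  Ry@0 = -4200.5589 N
  Ry@2 = +6780.2389 N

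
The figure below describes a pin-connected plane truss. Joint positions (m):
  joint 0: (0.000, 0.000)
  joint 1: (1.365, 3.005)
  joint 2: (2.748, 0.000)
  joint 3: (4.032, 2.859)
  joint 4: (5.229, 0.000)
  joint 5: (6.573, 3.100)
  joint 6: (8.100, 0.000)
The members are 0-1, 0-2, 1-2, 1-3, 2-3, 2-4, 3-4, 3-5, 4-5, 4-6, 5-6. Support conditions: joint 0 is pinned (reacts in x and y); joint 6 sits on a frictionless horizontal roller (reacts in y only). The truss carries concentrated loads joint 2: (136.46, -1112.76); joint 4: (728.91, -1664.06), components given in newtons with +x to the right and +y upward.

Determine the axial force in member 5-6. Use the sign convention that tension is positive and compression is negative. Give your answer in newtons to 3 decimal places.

N=7 nodes, M=11 members, R=3 reactions → 2N=14, M+R=14
member 0 (0-1): L=3.3005, (cx,cy)=(0.4136,0.9105)
member 1 (0-2): L=2.7480, (cx,cy)=(1.0000,0.0000)
member 2 (1-2): L=3.3080, (cx,cy)=(0.4181,-0.9084)
member 3 (1-3): L=2.6710, (cx,cy)=(0.9985,-0.0547)
member 4 (2-3): L=3.1341, (cx,cy)=(0.4097,0.9122)
member 5 (2-4): L=2.4810, (cx,cy)=(1.0000,0.0000)
member 6 (3-4): L=3.0995, (cx,cy)=(0.3862,-0.9224)
member 7 (3-5): L=2.5524, (cx,cy)=(0.9955,0.0944)
member 8 (4-5): L=3.3788, (cx,cy)=(0.3978,0.9175)
member 9 (4-6): L=2.8710, (cx,cy)=(1.0000,0.0000)
member 10 (5-6): L=3.4557, (cx,cy)=(0.4419,-0.8971)
solve A·x = −loads:
  F[0-1] = -1455.3608 N (compression)
  F[0-2] = +1467.2704 N (tension)
  F[1-2] = +1533.5711 N (tension)
  F[1-3] = -1244.9174 N (compression)
  F[2-3] = -307.3269 N (compression)
  F[2-4] = +2097.8743 N (tension)
  F[3-4] = +85.9854 N (tension)
  F[3-5] = -1408.4640 N (compression)
  F[4-5] = +1727.2740 N (tension)
  F[4-6] = +715.1076 N (tension)
  F[5-6] = -1618.3257 N (compression)
  Rx@0 = -865.3700 N
  Ry@0 = +1325.0627 N
  Ry@6 = +1451.7573 N

-1618.326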